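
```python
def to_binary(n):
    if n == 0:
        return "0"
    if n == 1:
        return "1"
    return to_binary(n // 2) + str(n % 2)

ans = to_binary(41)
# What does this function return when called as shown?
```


to_binary(41)
= to_binary(20) + "1"
= to_binary(10) + "0" + "1"
= to_binary(5) + "0" + "0" + "1"
= to_binary(2) + "1" + "0" + "0" + "1"
= to_binary(1) + "0" + "1" + "0" + "0" + "1"
= "1" + "0" + "1" + "0" + "0" + "1"
= "101001"


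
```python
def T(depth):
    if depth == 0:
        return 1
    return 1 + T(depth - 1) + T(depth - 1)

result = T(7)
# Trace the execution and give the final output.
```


T(7)
= 1 + T(6) + T(6)
= 1 + 2 * T(6)
T(k) = 2^(k+1) - 1
T(0) = 1
T(1) = 3
T(2) = 7
T(3) = 15
T(4) = 31
T(7) = 2^8 - 1 = 255


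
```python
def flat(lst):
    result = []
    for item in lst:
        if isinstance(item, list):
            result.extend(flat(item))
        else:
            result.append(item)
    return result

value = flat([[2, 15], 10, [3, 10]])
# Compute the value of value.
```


flat([[2, 15], 10, [3, 10]])
Processing each element:
  [2, 15] is a list -> flat recursively -> [2, 15]
  10 is not a list -> append 10
  [3, 10] is a list -> flat recursively -> [3, 10]
= [2, 15, 10, 3, 10]


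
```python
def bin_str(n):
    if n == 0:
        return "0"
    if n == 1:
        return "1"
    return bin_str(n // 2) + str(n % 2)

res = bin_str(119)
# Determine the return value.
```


bin_str(119)
= bin_str(59) + "1"
= bin_str(29) + "1" + "1"
= bin_str(14) + "1" + "1" + "1"
= bin_str(7) + "0" + "1" + "1" + "1"
= bin_str(3) + "1" + "0" + "1" + "1" + "1"
= bin_str(1) + "1" + "1" + "0" + "1" + "1" + "1"
= "1" + "1" + "1" + "0" + "1" + "1" + "1"
= "1110111"


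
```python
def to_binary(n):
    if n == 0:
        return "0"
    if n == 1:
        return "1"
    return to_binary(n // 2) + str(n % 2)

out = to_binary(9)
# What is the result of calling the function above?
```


to_binary(9)
= to_binary(4) + "1"
= to_binary(2) + "0" + "1"
= to_binary(1) + "0" + "0" + "1"
= "1" + "0" + "0" + "1"
= "1001"


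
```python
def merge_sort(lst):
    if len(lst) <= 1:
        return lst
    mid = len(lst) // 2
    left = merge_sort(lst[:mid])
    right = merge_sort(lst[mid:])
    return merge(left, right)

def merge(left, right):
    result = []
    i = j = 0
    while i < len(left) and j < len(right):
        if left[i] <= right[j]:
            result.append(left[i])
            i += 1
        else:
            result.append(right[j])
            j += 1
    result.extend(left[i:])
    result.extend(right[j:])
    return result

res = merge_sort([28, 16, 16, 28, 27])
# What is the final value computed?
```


merge_sort([28, 16, 16, 28, 27])
Split into [28, 16] and [16, 28, 27]
Left sorted: [16, 28]
Right sorted: [16, 27, 28]
Merge [16, 28] and [16, 27, 28]
= [16, 16, 27, 28, 28]


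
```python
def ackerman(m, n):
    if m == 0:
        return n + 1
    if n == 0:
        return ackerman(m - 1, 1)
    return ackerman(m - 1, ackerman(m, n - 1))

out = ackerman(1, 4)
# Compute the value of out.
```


ackerman(1, 4)
= ackerman(0, ackerman(1, 3))
First compute ackerman(1, 3) = 5
= ackerman(0, 5)
= 6


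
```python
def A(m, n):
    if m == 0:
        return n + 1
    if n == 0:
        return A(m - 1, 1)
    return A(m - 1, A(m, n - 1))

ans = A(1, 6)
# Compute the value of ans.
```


A(1, 6)
= A(0, A(1, 5))
First compute A(1, 5) = 7
= A(0, 7)
= 8


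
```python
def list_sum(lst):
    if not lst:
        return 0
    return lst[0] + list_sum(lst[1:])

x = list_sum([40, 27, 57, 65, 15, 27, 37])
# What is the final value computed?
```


list_sum([40, 27, 57, 65, 15, 27, 37])
= 40 + list_sum([27, 57, 65, 15, 27, 37])
= 40 + 27 + list_sum([57, 65, 15, 27, 37])
= 40 + 27 + 57 + list_sum([65, 15, 27, 37])
= 40 + 27 + 57 + 65 + list_sum([15, 27, 37])
= 40 + 27 + 57 + 65 + 15 + list_sum([27, 37])
= 40 + 27 + 57 + 65 + 15 + 27 + list_sum([37])
= 40 + 27 + 57 + 65 + 15 + 27 + 37 + list_sum([])
= 40 + 27 + 57 + 65 + 15 + 27 + 37 + 0
= 268


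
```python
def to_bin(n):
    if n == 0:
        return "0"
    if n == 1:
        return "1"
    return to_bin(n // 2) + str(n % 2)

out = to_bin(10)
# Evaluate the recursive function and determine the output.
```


to_bin(10)
= to_bin(5) + "0"
= to_bin(2) + "1" + "0"
= to_bin(1) + "0" + "1" + "0"
= "1" + "0" + "1" + "0"
= "1010"


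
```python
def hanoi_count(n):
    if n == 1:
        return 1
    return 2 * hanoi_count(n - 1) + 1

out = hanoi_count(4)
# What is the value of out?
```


hanoi_count(4)
= 2 * hanoi_count(3) + 1
= 2 * (2 * hanoi_count(2) + 1) + 1
= 2 * (2 * (2 * hanoi_count(1) + 1) + 1) + 1
Now compute bottom-up:
hanoi_count(1) = 1
hanoi_count(2) = 2 * 1 + 1 = 3
hanoi_count(3) = 2 * 3 + 1 = 7
hanoi_count(4) = 2 * 7 + 1 = 15
= 15


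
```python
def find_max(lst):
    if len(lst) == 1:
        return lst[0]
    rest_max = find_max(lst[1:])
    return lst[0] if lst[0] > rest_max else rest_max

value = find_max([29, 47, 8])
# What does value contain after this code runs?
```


find_max([29, 47, 8])
= compare 29 with find_max([47, 8])
= compare 47 with find_max([8])
Base: find_max([8]) = 8
compare 47 with 8: max = 47
compare 29 with 47: max = 47
= 47


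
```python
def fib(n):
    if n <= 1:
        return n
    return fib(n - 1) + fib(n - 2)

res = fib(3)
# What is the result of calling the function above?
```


fib(3)
= fib(2) + fib(1)
Computing bottom-up: fib(0)=0, fib(1)=1, fib(2)=1, fib(3)=2
= 2


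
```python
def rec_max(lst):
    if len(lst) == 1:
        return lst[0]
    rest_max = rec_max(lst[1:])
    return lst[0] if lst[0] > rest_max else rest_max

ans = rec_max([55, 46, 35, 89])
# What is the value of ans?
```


rec_max([55, 46, 35, 89])
= compare 55 with rec_max([46, 35, 89])
= compare 46 with rec_max([35, 89])
= compare 35 with rec_max([89])
Base: rec_max([89]) = 89
compare 35 with 89: max = 89
compare 46 with 89: max = 89
compare 55 with 89: max = 89
= 89


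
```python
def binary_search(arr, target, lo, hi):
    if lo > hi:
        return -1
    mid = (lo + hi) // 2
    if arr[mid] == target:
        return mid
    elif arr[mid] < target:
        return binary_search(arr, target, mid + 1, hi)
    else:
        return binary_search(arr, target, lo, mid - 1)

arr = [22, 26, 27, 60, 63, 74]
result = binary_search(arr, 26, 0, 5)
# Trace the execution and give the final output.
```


binary_search(arr, 26, 0, 5)
lo=0, hi=5, mid=2, arr[mid]=27
27 > 26, search left half
lo=0, hi=1, mid=0, arr[mid]=22
22 < 26, search right half
lo=1, hi=1, mid=1, arr[mid]=26
arr[1] == 26, found at index 1
= 1


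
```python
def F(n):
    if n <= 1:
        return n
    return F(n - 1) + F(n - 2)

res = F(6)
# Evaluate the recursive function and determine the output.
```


F(6)
= F(5) + F(4)
= (F(4) + F(3)) + F(4)
Computing bottom-up: F(0)=0, F(1)=1, F(2)=1, F(3)=2, F(4)=3, F(5)=5, F(6)=8
= 8


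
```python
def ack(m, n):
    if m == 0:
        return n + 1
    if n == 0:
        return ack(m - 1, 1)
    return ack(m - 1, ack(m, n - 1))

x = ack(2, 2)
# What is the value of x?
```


ack(2, 2)
= ack(1, ack(2, 1))
First compute ack(2, 1) = 5
= ack(1, 5)
= 7


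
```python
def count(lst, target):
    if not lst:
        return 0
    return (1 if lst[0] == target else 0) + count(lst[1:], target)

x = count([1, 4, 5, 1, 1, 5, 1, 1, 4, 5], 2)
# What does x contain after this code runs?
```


count([1, 4, 5, 1, 1, 5, 1, 1, 4, 5], 2)
lst[0]=1 != 2: 0 + count([4, 5, 1, 1, 5, 1, 1, 4, 5], 2)
lst[0]=4 != 2: 0 + count([5, 1, 1, 5, 1, 1, 4, 5], 2)
lst[0]=5 != 2: 0 + count([1, 1, 5, 1, 1, 4, 5], 2)
lst[0]=1 != 2: 0 + count([1, 5, 1, 1, 4, 5], 2)
lst[0]=1 != 2: 0 + count([5, 1, 1, 4, 5], 2)
lst[0]=5 != 2: 0 + count([1, 1, 4, 5], 2)
lst[0]=1 != 2: 0 + count([1, 4, 5], 2)
lst[0]=1 != 2: 0 + count([4, 5], 2)
lst[0]=4 != 2: 0 + count([5], 2)
lst[0]=5 != 2: 0 + count([], 2)
= 0


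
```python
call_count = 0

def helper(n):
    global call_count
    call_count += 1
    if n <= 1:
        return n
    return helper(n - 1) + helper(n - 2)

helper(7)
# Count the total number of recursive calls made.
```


helper(7) calls helper(6) and helper(5); each non-base call branches into two more.
Let C(k) = total number of calls made by helper(k), including the call to helper(k) itself.
Base cases: C(0) = 1, C(1) = 1
Recurrence: C(k) = 1 + C(k-1) + C(k-2)
  C(2) = 1 + C(1) + C(0) = 1 + 1 + 1 = 3
  C(3) = 1 + C(2) + C(1) = 1 + 3 + 1 = 5
  C(4) = 1 + C(3) + C(2) = 1 + 5 + 3 = 9
  C(5) = 1 + C(4) + C(3) = 1 + 9 + 5 = 15
  C(6) = 1 + C(5) + C(4) = 1 + 15 + 9 = 25
  C(7) = 1 + C(6) + C(5) = 1 + 25 + 15 = 41
Total calls = C(7) = 41


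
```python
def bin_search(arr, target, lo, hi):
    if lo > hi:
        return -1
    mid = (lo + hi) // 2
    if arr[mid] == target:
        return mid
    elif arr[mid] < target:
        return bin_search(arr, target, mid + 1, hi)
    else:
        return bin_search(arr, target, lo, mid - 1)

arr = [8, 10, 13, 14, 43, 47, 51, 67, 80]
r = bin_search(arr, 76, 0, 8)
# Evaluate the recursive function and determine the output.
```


bin_search(arr, 76, 0, 8)
lo=0, hi=8, mid=4, arr[mid]=43
43 < 76, search right half
lo=5, hi=8, mid=6, arr[mid]=51
51 < 76, search right half
lo=7, hi=8, mid=7, arr[mid]=67
67 < 76, search right half
lo=8, hi=8, mid=8, arr[mid]=80
80 > 76, search left half
lo > hi, target not found, return -1
= -1


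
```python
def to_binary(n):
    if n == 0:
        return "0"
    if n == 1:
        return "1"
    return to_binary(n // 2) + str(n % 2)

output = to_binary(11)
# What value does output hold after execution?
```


to_binary(11)
= to_binary(5) + "1"
= to_binary(2) + "1" + "1"
= to_binary(1) + "0" + "1" + "1"
= "1" + "0" + "1" + "1"
= "1011"


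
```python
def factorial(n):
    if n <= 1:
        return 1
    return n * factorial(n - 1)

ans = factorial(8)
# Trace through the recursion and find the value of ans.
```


factorial(8)
= 8 * factorial(7)
= 8 * 7 * factorial(6)
= 8 * 7 * 6 * factorial(5)
= 8 * 7 * 6 * 5 * factorial(4)
= 8 * 7 * 6 * 5 * 4 * factorial(3)
= 8 * 7 * 6 * 5 * 4 * 3 * factorial(2)
= 8 * 7 * 6 * 5 * 4 * 3 * 2 * factorial(1)
= 8 * 7 * 6 * 5 * 4 * 3 * 2 * 1
= 40320


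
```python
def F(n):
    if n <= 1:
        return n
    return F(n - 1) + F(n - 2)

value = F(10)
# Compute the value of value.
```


F(10)
= F(9) + F(8)
= (F(8) + F(7)) + F(8)
Computing bottom-up: F(0)=0, F(1)=1, F(2)=1, F(3)=2, F(4)=3, F(5)=5, F(6)=8, F(7)=13, F(8)=21, F(9)=34, F(10)=55
= 55


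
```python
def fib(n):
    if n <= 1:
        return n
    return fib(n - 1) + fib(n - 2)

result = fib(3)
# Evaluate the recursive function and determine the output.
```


fib(3)
= fib(2) + fib(1)
Computing bottom-up: fib(0)=0, fib(1)=1, fib(2)=1, fib(3)=2
= 2


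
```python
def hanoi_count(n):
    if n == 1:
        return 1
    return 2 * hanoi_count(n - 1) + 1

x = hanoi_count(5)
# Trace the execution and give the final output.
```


hanoi_count(5)
= 2 * hanoi_count(4) + 1
= 2 * (2 * hanoi_count(3) + 1) + 1
= 2 * (2 * (2 * hanoi_count(2) + 1) + 1) + 1
= 2 * (2 * (2 * (2 * hanoi_count(1) + 1) + 1) + 1) + 1
Now compute bottom-up:
hanoi_count(1) = 1
hanoi_count(2) = 2 * 1 + 1 = 3
hanoi_count(3) = 2 * 3 + 1 = 7
hanoi_count(4) = 2 * 7 + 1 = 15
hanoi_count(5) = 2 * 15 + 1 = 31
= 31


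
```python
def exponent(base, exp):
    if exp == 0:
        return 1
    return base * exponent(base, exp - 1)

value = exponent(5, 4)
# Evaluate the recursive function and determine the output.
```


exponent(5, 4)
= 5 * exponent(5, 3)
= 5 * 5 * exponent(5, 2)
= 5 * 5 * 5 * exponent(5, 1)
= 5 * 5 * 5 * 5 * exponent(5, 0)
= 5 * 5 * 5 * 5 * 1
= 625


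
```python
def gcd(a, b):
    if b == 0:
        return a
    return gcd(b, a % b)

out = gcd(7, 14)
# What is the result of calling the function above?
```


gcd(7, 14)
= gcd(14, 7 % 14) = gcd(14, 7)
= gcd(7, 14 % 7) = gcd(7, 0)
b == 0, return a = 7


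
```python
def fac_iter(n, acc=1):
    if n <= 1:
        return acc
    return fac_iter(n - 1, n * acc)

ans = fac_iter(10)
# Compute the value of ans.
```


fac_iter(10, 1)
= fac_iter(9, 10 * 1) = fac_iter(9, 10)
= fac_iter(8, 9 * 10) = fac_iter(8, 90)
= fac_iter(7, 8 * 90) = fac_iter(7, 720)
= fac_iter(6, 7 * 720) = fac_iter(6, 5040)
= fac_iter(5, 6 * 5040) = fac_iter(5, 30240)
= fac_iter(4, 5 * 30240) = fac_iter(4, 151200)
= fac_iter(3, 4 * 151200) = fac_iter(3, 604800)
= fac_iter(2, 3 * 604800) = fac_iter(2, 1814400)
= fac_iter(1, 2 * 1814400) = fac_iter(1, 3628800)
n <= 1, return acc = 3628800


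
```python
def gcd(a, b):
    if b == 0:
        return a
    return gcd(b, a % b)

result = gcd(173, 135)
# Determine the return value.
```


gcd(173, 135)
= gcd(135, 173 % 135) = gcd(135, 38)
= gcd(38, 135 % 38) = gcd(38, 21)
= gcd(21, 38 % 21) = gcd(21, 17)
= gcd(17, 21 % 17) = gcd(17, 4)
= gcd(4, 17 % 4) = gcd(4, 1)
= gcd(1, 4 % 1) = gcd(1, 0)
b == 0, return a = 1


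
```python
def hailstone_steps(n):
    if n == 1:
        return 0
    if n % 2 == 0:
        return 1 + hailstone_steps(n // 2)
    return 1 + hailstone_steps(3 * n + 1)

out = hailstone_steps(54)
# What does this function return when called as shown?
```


hailstone_steps(54)
54 is even -> hailstone_steps(27)
27 is odd -> 3*27+1 = 82 -> hailstone_steps(82)
82 is even -> hailstone_steps(41)
41 is odd -> 3*41+1 = 124 -> hailstone_steps(124)
124 is even -> hailstone_steps(62)
62 is even -> hailstone_steps(31)
31 is odd -> 3*31+1 = 94 -> hailstone_steps(94)
94 is even -> hailstone_steps(47)
47 is odd -> 3*47+1 = 142 -> hailstone_steps(142)
142 is even -> hailstone_steps(71)
71 is odd -> 3*71+1 = 214 -> hailstone_steps(214)
214 is even -> hailstone_steps(107)
107 is odd -> 3*107+1 = 322 -> hailstone_steps(322)
322 is even -> hailstone_steps(161)
161 is odd -> 3*161+1 = 484 -> hailstone_steps(484)
484 is even -> hailstone_steps(242)
242 is even -> hailstone_steps(121)
121 is odd -> 3*121+1 = 364 -> hailstone_steps(364)
364 is even -> hailstone_steps(182)
182 is even -> hailstone_steps(91)
91 is odd -> 3*91+1 = 274 -> hailstone_steps(274)
274 is even -> hailstone_steps(137)
137 is odd -> 3*137+1 = 412 -> hailstone_steps(412)
412 is even -> hailstone_steps(206)
206 is even -> hailstone_steps(103)
103 is odd -> 3*103+1 = 310 -> hailstone_steps(310)
310 is even -> hailstone_steps(155)
155 is odd -> 3*155+1 = 466 -> hailstone_steps(466)
466 is even -> hailstone_steps(233)
233 is odd -> 3*233+1 = 700 -> hailstone_steps(700)
700 is even -> hailstone_steps(350)
350 is even -> hailstone_steps(175)
175 is odd -> 3*175+1 = 526 -> hailstone_steps(526)
526 is even -> hailstone_steps(263)
263 is odd -> 3*263+1 = 790 -> hailstone_steps(790)
790 is even -> hailstone_steps(395)
395 is odd -> 3*395+1 = 1186 -> hailstone_steps(1186)
1186 is even -> hailstone_steps(593)
593 is odd -> 3*593+1 = 1780 -> hailstone_steps(1780)
1780 is even -> hailstone_steps(890)
890 is even -> hailstone_steps(445)
445 is odd -> 3*445+1 = 1336 -> hailstone_steps(1336)
1336 is even -> hailstone_steps(668)
668 is even -> hailstone_steps(334)
334 is even -> hailstone_steps(167)
167 is odd -> 3*167+1 = 502 -> hailstone_steps(502)
502 is even -> hailstone_steps(251)
251 is odd -> 3*251+1 = 754 -> hailstone_steps(754)
754 is even -> hailstone_steps(377)
377 is odd -> 3*377+1 = 1132 -> hailstone_steps(1132)
1132 is even -> hailstone_steps(566)
566 is even -> hailstone_steps(283)
283 is odd -> 3*283+1 = 850 -> hailstone_steps(850)
850 is even -> hailstone_steps(425)
425 is odd -> 3*425+1 = 1276 -> hailstone_steps(1276)
1276 is even -> hailstone_steps(638)
638 is even -> hailstone_steps(319)
319 is odd -> 3*319+1 = 958 -> hailstone_steps(958)
958 is even -> hailstone_steps(479)
479 is odd -> 3*479+1 = 1438 -> hailstone_steps(1438)
1438 is even -> hailstone_steps(719)
719 is odd -> 3*719+1 = 2158 -> hailstone_steps(2158)
2158 is even -> hailstone_steps(1079)
1079 is odd -> 3*1079+1 = 3238 -> hailstone_steps(3238)
3238 is even -> hailstone_steps(1619)
1619 is odd -> 3*1619+1 = 4858 -> hailstone_steps(4858)
4858 is even -> hailstone_steps(2429)
2429 is odd -> 3*2429+1 = 7288 -> hailstone_steps(7288)
7288 is even -> hailstone_steps(3644)
3644 is even -> hailstone_steps(1822)
1822 is even -> hailstone_steps(911)
911 is odd -> 3*911+1 = 2734 -> hailstone_steps(2734)
2734 is even -> hailstone_steps(1367)
1367 is odd -> 3*1367+1 = 4102 -> hailstone_steps(4102)
4102 is even -> hailstone_steps(2051)
2051 is odd -> 3*2051+1 = 6154 -> hailstone_steps(6154)
6154 is even -> hailstone_steps(3077)
3077 is odd -> 3*3077+1 = 9232 -> hailstone_steps(9232)
9232 is even -> hailstone_steps(4616)
4616 is even -> hailstone_steps(2308)
2308 is even -> hailstone_steps(1154)
1154 is even -> hailstone_steps(577)
577 is odd -> 3*577+1 = 1732 -> hailstone_steps(1732)
1732 is even -> hailstone_steps(866)
866 is even -> hailstone_steps(433)
433 is odd -> 3*433+1 = 1300 -> hailstone_steps(1300)
1300 is even -> hailstone_steps(650)
650 is even -> hailstone_steps(325)
325 is odd -> 3*325+1 = 976 -> hailstone_steps(976)
976 is even -> hailstone_steps(488)
488 is even -> hailstone_steps(244)
244 is even -> hailstone_steps(122)
122 is even -> hailstone_steps(61)
61 is odd -> 3*61+1 = 184 -> hailstone_steps(184)
184 is even -> hailstone_steps(92)
92 is even -> hailstone_steps(46)
46 is even -> hailstone_steps(23)
23 is odd -> 3*23+1 = 70 -> hailstone_steps(70)
70 is even -> hailstone_steps(35)
35 is odd -> 3*35+1 = 106 -> hailstone_steps(106)
106 is even -> hailstone_steps(53)
53 is odd -> 3*53+1 = 160 -> hailstone_steps(160)
160 is even -> hailstone_steps(80)
80 is even -> hailstone_steps(40)
40 is even -> hailstone_steps(20)
20 is even -> hailstone_steps(10)
10 is even -> hailstone_steps(5)
5 is odd -> 3*5+1 = 16 -> hailstone_steps(16)
16 is even -> hailstone_steps(8)
8 is even -> hailstone_steps(4)
4 is even -> hailstone_steps(2)
2 is even -> hailstone_steps(1)
Reached 1 after 112 steps
= 112


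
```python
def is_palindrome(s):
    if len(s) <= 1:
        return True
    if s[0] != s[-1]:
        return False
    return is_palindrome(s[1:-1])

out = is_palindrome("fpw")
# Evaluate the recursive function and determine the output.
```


is_palindrome("fpw")
"fpw": s[0]='f' != s[-1]='w' -> False
= False


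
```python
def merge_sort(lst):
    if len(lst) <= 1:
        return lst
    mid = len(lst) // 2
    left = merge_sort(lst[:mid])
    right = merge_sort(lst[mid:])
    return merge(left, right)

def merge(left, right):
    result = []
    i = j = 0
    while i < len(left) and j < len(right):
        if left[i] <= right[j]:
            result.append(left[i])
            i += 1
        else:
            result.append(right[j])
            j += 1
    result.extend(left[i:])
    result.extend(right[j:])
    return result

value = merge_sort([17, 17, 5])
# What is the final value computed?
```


merge_sort([17, 17, 5])
Split into [17] and [17, 5]
Left sorted: [17]
Right sorted: [5, 17]
Merge [17] and [5, 17]
= [5, 17, 17]


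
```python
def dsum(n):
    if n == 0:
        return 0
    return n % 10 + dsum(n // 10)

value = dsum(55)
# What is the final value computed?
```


dsum(55)
= 5 + dsum(5)
= 5 + 5 + dsum(0)
= 5 + 5 + 0
= 10


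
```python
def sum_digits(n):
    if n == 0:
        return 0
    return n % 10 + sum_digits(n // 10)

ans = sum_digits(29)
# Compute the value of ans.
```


sum_digits(29)
= 9 + sum_digits(2)
= 9 + 2 + sum_digits(0)
= 9 + 2 + 0
= 11


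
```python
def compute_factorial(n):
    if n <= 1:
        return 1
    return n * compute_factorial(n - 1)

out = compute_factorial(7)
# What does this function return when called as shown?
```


compute_factorial(7)
= 7 * compute_factorial(6)
= 7 * 6 * compute_factorial(5)
= 7 * 6 * 5 * compute_factorial(4)
= 7 * 6 * 5 * 4 * compute_factorial(3)
= 7 * 6 * 5 * 4 * 3 * compute_factorial(2)
= 7 * 6 * 5 * 4 * 3 * 2 * compute_factorial(1)
= 7 * 6 * 5 * 4 * 3 * 2 * 1
= 5040


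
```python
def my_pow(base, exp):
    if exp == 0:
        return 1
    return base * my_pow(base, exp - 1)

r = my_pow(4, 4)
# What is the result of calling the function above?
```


my_pow(4, 4)
= 4 * my_pow(4, 3)
= 4 * 4 * my_pow(4, 2)
= 4 * 4 * 4 * my_pow(4, 1)
= 4 * 4 * 4 * 4 * my_pow(4, 0)
= 4 * 4 * 4 * 4 * 1
= 256


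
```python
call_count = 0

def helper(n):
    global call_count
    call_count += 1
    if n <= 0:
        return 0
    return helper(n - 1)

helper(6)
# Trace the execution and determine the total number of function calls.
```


helper(6) calls helper(5) calls ... calls helper(0)
Total calls: 6 + 1 (for base case) = 7


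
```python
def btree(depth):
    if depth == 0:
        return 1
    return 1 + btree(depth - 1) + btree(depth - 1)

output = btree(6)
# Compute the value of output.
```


btree(6)
= 1 + btree(5) + btree(5)
= 1 + 2 * btree(5)
btree(k) = 2^(k+1) - 1
btree(0) = 1
btree(1) = 3
btree(2) = 7
btree(3) = 15
btree(4) = 31
btree(6) = 2^7 - 1 = 127


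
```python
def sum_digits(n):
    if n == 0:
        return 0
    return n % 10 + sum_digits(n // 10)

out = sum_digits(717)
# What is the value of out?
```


sum_digits(717)
= 7 + sum_digits(71)
= 7 + 1 + sum_digits(7)
= 7 + 1 + 7 + sum_digits(0)
= 7 + 1 + 7 + 0
= 15


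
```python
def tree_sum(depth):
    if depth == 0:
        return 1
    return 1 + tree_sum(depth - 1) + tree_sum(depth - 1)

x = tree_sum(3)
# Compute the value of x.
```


tree_sum(3)
= 1 + tree_sum(2) + tree_sum(2)
= 1 + 2 * tree_sum(2)
tree_sum(k) = 2^(k+1) - 1
tree_sum(0) = 1
tree_sum(1) = 3
tree_sum(2) = 7
tree_sum(3) = 15
tree_sum(3) = 2^4 - 1 = 15


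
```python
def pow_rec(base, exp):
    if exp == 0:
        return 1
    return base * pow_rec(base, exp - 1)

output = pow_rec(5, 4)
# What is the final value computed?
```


pow_rec(5, 4)
= 5 * pow_rec(5, 3)
= 5 * 5 * pow_rec(5, 2)
= 5 * 5 * 5 * pow_rec(5, 1)
= 5 * 5 * 5 * 5 * pow_rec(5, 0)
= 5 * 5 * 5 * 5 * 1
= 625


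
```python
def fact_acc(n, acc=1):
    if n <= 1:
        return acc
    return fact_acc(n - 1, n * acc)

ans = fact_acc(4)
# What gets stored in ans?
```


fact_acc(4, 1)
= fact_acc(3, 4 * 1) = fact_acc(3, 4)
= fact_acc(2, 3 * 4) = fact_acc(2, 12)
= fact_acc(1, 2 * 12) = fact_acc(1, 24)
n <= 1, return acc = 24


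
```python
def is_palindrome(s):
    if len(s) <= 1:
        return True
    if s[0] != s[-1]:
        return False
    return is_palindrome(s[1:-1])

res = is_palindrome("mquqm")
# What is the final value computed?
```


is_palindrome("mquqm")
"mquqm": s[0]='m' == s[-1]='m' -> is_palindrome("quq")
"quq": s[0]='q' == s[-1]='q' -> is_palindrome("u")
"u": len <= 1 -> True
= True


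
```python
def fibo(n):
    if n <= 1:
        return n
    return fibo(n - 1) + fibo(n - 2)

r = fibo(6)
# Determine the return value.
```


fibo(6)
= fibo(5) + fibo(4)
= (fibo(4) + fibo(3)) + fibo(4)
Computing bottom-up: fibo(0)=0, fibo(1)=1, fibo(2)=1, fibo(3)=2, fibo(4)=3, fibo(5)=5, fibo(6)=8
= 8


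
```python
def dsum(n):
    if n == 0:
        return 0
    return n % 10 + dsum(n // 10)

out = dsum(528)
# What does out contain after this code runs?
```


dsum(528)
= 8 + dsum(52)
= 8 + 2 + dsum(5)
= 8 + 2 + 5 + dsum(0)
= 8 + 2 + 5 + 0
= 15


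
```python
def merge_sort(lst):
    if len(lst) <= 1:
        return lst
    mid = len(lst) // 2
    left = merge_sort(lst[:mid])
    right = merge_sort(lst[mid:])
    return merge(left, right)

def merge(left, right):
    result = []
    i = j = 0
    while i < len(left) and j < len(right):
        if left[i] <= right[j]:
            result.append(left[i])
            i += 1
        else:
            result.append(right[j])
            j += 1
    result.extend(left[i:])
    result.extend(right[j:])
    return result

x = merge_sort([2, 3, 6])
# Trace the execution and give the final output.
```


merge_sort([2, 3, 6])
Split into [2] and [3, 6]
Left sorted: [2]
Right sorted: [3, 6]
Merge [2] and [3, 6]
= [2, 3, 6]


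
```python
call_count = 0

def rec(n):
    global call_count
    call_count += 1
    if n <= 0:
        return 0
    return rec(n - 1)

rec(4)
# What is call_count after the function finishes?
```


rec(4) calls rec(3) calls ... calls rec(0)
Total calls: 4 + 1 (for base case) = 5


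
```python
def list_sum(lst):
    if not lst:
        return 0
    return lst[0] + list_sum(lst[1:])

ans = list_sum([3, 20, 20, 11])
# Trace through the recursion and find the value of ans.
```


list_sum([3, 20, 20, 11])
= 3 + list_sum([20, 20, 11])
= 3 + 20 + list_sum([20, 11])
= 3 + 20 + 20 + list_sum([11])
= 3 + 20 + 20 + 11 + list_sum([])
= 3 + 20 + 20 + 11 + 0
= 54


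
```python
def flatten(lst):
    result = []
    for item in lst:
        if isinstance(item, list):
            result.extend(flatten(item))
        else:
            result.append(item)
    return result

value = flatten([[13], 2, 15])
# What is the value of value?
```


flatten([[13], 2, 15])
Processing each element:
  [13] is a list -> flatten recursively -> [13]
  2 is not a list -> append 2
  15 is not a list -> append 15
= [13, 2, 15]


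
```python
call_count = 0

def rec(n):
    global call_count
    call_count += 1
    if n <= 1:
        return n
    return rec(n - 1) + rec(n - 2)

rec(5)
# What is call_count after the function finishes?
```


rec(5) calls rec(4) and rec(3); each non-base call branches into two more.
Let C(k) = total number of calls made by rec(k), including the call to rec(k) itself.
Base cases: C(0) = 1, C(1) = 1
Recurrence: C(k) = 1 + C(k-1) + C(k-2)
  C(2) = 1 + C(1) + C(0) = 1 + 1 + 1 = 3
  C(3) = 1 + C(2) + C(1) = 1 + 3 + 1 = 5
  C(4) = 1 + C(3) + C(2) = 1 + 5 + 3 = 9
  C(5) = 1 + C(4) + C(3) = 1 + 9 + 5 = 15
Total calls = C(5) = 15


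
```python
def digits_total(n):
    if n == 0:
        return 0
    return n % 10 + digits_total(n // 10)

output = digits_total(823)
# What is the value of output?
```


digits_total(823)
= 3 + digits_total(82)
= 3 + 2 + digits_total(8)
= 3 + 2 + 8 + digits_total(0)
= 3 + 2 + 8 + 0
= 13


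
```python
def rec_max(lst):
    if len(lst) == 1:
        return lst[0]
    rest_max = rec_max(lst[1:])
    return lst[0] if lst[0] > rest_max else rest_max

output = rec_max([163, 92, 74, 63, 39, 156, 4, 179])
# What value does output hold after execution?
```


rec_max([163, 92, 74, 63, 39, 156, 4, 179])
= compare 163 with rec_max([92, 74, 63, 39, 156, 4, 179])
= compare 92 with rec_max([74, 63, 39, 156, 4, 179])
= compare 74 with rec_max([63, 39, 156, 4, 179])
= compare 63 with rec_max([39, 156, 4, 179])
= compare 39 with rec_max([156, 4, 179])
= compare 156 with rec_max([4, 179])
= compare 4 with rec_max([179])
Base: rec_max([179]) = 179
compare 4 with 179: max = 179
compare 156 with 179: max = 179
compare 39 with 179: max = 179
compare 63 with 179: max = 179
compare 74 with 179: max = 179
compare 92 with 179: max = 179
compare 163 with 179: max = 179
= 179


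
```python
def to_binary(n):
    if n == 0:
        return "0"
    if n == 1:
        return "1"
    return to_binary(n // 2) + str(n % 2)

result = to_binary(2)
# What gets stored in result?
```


to_binary(2)
= to_binary(1) + "0"
= "1" + "0"
= "10"


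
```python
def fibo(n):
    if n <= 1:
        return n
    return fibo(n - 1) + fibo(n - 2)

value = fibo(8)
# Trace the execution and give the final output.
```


fibo(8)
= fibo(7) + fibo(6)
= (fibo(6) + fibo(5)) + fibo(6)
Computing bottom-up: fibo(0)=0, fibo(1)=1, fibo(2)=1, fibo(3)=2, fibo(4)=3, fibo(5)=5, fibo(6)=8, fibo(7)=13, fibo(8)=21
= 21


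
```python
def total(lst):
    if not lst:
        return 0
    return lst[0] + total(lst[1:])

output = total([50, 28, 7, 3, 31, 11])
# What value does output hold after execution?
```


total([50, 28, 7, 3, 31, 11])
= 50 + total([28, 7, 3, 31, 11])
= 50 + 28 + total([7, 3, 31, 11])
= 50 + 28 + 7 + total([3, 31, 11])
= 50 + 28 + 7 + 3 + total([31, 11])
= 50 + 28 + 7 + 3 + 31 + total([11])
= 50 + 28 + 7 + 3 + 31 + 11 + total([])
= 50 + 28 + 7 + 3 + 31 + 11 + 0
= 130


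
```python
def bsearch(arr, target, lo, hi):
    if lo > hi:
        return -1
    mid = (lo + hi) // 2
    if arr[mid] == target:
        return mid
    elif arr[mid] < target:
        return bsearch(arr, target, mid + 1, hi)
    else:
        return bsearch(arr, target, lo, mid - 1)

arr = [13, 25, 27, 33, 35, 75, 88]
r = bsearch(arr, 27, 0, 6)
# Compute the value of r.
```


bsearch(arr, 27, 0, 6)
lo=0, hi=6, mid=3, arr[mid]=33
33 > 27, search left half
lo=0, hi=2, mid=1, arr[mid]=25
25 < 27, search right half
lo=2, hi=2, mid=2, arr[mid]=27
arr[2] == 27, found at index 2
= 2


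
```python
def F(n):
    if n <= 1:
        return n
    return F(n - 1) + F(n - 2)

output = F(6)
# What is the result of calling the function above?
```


F(6)
= F(5) + F(4)
= (F(4) + F(3)) + F(4)
Computing bottom-up: F(0)=0, F(1)=1, F(2)=1, F(3)=2, F(4)=3, F(5)=5, F(6)=8
= 8


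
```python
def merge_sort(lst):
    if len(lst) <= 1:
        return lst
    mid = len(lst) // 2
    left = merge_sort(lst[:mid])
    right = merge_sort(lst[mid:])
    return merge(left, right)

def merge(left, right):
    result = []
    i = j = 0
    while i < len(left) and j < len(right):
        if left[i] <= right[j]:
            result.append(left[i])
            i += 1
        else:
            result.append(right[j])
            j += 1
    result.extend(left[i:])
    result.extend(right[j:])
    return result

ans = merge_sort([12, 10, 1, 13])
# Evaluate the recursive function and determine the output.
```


merge_sort([12, 10, 1, 13])
Split into [12, 10] and [1, 13]
Left sorted: [10, 12]
Right sorted: [1, 13]
Merge [10, 12] and [1, 13]
= [1, 10, 12, 13]


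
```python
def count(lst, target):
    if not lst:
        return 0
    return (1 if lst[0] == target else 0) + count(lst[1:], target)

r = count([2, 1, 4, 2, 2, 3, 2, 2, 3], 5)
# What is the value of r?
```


count([2, 1, 4, 2, 2, 3, 2, 2, 3], 5)
lst[0]=2 != 5: 0 + count([1, 4, 2, 2, 3, 2, 2, 3], 5)
lst[0]=1 != 5: 0 + count([4, 2, 2, 3, 2, 2, 3], 5)
lst[0]=4 != 5: 0 + count([2, 2, 3, 2, 2, 3], 5)
lst[0]=2 != 5: 0 + count([2, 3, 2, 2, 3], 5)
lst[0]=2 != 5: 0 + count([3, 2, 2, 3], 5)
lst[0]=3 != 5: 0 + count([2, 2, 3], 5)
lst[0]=2 != 5: 0 + count([2, 3], 5)
lst[0]=2 != 5: 0 + count([3], 5)
lst[0]=3 != 5: 0 + count([], 5)
= 0


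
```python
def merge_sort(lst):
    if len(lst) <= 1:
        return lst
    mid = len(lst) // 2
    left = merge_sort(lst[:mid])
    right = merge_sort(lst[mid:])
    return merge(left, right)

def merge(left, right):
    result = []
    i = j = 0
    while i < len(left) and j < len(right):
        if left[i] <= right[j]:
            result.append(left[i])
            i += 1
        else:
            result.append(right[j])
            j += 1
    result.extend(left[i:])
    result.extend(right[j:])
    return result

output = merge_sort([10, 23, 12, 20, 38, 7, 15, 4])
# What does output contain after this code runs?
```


merge_sort([10, 23, 12, 20, 38, 7, 15, 4])
Split into [10, 23, 12, 20] and [38, 7, 15, 4]
Left sorted: [10, 12, 20, 23]
Right sorted: [4, 7, 15, 38]
Merge [10, 12, 20, 23] and [4, 7, 15, 38]
= [4, 7, 10, 12, 15, 20, 23, 38]


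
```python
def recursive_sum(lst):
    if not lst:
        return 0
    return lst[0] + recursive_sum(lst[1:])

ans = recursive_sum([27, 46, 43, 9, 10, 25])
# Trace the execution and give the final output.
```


recursive_sum([27, 46, 43, 9, 10, 25])
= 27 + recursive_sum([46, 43, 9, 10, 25])
= 27 + 46 + recursive_sum([43, 9, 10, 25])
= 27 + 46 + 43 + recursive_sum([9, 10, 25])
= 27 + 46 + 43 + 9 + recursive_sum([10, 25])
= 27 + 46 + 43 + 9 + 10 + recursive_sum([25])
= 27 + 46 + 43 + 9 + 10 + 25 + recursive_sum([])
= 27 + 46 + 43 + 9 + 10 + 25 + 0
= 160


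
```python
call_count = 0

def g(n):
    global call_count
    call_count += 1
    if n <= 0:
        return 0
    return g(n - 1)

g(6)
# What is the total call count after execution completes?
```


g(6) calls g(5) calls ... calls g(0)
Total calls: 6 + 1 (for base case) = 7


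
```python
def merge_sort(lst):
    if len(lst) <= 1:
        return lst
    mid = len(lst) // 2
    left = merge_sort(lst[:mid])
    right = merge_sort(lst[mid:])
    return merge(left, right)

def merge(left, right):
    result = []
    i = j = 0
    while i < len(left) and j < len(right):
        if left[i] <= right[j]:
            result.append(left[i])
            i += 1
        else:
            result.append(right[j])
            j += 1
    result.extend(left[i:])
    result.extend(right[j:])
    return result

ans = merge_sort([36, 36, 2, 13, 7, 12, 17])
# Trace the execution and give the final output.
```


merge_sort([36, 36, 2, 13, 7, 12, 17])
Split into [36, 36, 2] and [13, 7, 12, 17]
Left sorted: [2, 36, 36]
Right sorted: [7, 12, 13, 17]
Merge [2, 36, 36] and [7, 12, 13, 17]
= [2, 7, 12, 13, 17, 36, 36]


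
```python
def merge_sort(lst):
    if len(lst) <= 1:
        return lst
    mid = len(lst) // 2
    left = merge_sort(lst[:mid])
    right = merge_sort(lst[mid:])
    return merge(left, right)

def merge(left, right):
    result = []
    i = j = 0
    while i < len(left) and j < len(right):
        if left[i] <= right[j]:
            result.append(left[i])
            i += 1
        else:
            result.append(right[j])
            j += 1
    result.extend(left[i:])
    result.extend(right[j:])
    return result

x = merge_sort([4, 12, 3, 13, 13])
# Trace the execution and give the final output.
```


merge_sort([4, 12, 3, 13, 13])
Split into [4, 12] and [3, 13, 13]
Left sorted: [4, 12]
Right sorted: [3, 13, 13]
Merge [4, 12] and [3, 13, 13]
= [3, 4, 12, 13, 13]


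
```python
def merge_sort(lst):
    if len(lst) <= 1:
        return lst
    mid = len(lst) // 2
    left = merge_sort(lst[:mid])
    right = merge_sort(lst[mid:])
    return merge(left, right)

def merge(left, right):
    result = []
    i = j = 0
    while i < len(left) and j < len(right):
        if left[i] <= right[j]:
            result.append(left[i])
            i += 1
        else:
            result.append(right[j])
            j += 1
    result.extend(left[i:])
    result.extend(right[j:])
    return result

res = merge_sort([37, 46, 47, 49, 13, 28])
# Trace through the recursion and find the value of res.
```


merge_sort([37, 46, 47, 49, 13, 28])
Split into [37, 46, 47] and [49, 13, 28]
Left sorted: [37, 46, 47]
Right sorted: [13, 28, 49]
Merge [37, 46, 47] and [13, 28, 49]
= [13, 28, 37, 46, 47, 49]


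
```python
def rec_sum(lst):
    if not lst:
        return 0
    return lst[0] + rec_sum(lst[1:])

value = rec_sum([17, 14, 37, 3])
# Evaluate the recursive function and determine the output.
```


rec_sum([17, 14, 37, 3])
= 17 + rec_sum([14, 37, 3])
= 17 + 14 + rec_sum([37, 3])
= 17 + 14 + 37 + rec_sum([3])
= 17 + 14 + 37 + 3 + rec_sum([])
= 17 + 14 + 37 + 3 + 0
= 71


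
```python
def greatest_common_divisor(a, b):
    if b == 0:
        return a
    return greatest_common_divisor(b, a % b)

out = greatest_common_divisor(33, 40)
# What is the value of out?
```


greatest_common_divisor(33, 40)
= greatest_common_divisor(40, 33 % 40) = greatest_common_divisor(40, 33)
= greatest_common_divisor(33, 40 % 33) = greatest_common_divisor(33, 7)
= greatest_common_divisor(7, 33 % 7) = greatest_common_divisor(7, 5)
= greatest_common_divisor(5, 7 % 5) = greatest_common_divisor(5, 2)
= greatest_common_divisor(2, 5 % 2) = greatest_common_divisor(2, 1)
= greatest_common_divisor(1, 2 % 1) = greatest_common_divisor(1, 0)
b == 0, return a = 1


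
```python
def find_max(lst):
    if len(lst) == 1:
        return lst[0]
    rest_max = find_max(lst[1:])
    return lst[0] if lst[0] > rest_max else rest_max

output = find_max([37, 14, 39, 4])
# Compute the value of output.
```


find_max([37, 14, 39, 4])
= compare 37 with find_max([14, 39, 4])
= compare 14 with find_max([39, 4])
= compare 39 with find_max([4])
Base: find_max([4]) = 4
compare 39 with 4: max = 39
compare 14 with 39: max = 39
compare 37 with 39: max = 39
= 39


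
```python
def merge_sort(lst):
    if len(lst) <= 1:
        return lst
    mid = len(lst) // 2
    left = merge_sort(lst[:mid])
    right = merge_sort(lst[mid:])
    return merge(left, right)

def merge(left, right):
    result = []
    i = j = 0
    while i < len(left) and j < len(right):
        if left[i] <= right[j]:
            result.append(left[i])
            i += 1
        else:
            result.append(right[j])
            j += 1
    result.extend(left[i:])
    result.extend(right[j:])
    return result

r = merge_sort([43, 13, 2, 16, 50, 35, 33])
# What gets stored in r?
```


merge_sort([43, 13, 2, 16, 50, 35, 33])
Split into [43, 13, 2] and [16, 50, 35, 33]
Left sorted: [2, 13, 43]
Right sorted: [16, 33, 35, 50]
Merge [2, 13, 43] and [16, 33, 35, 50]
= [2, 13, 16, 33, 35, 43, 50]


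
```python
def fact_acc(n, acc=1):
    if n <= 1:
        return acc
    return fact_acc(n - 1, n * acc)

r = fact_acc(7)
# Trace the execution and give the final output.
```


fact_acc(7, 1)
= fact_acc(6, 7 * 1) = fact_acc(6, 7)
= fact_acc(5, 6 * 7) = fact_acc(5, 42)
= fact_acc(4, 5 * 42) = fact_acc(4, 210)
= fact_acc(3, 4 * 210) = fact_acc(3, 840)
= fact_acc(2, 3 * 840) = fact_acc(2, 2520)
= fact_acc(1, 2 * 2520) = fact_acc(1, 5040)
n <= 1, return acc = 5040


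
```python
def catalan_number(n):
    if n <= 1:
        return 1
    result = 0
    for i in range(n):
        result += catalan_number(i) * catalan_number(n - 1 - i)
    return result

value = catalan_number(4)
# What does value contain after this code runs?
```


catalan_number(4)
= sum of catalan_number(i) * catalan_number(4-1-i) for i in 0..3
First compute sub-values bottom-up:
  catalan_number(0) = 1, catalan_number(1) = 1
  catalan_number(2) = 1*1 + 1*1 = 2
  catalan_number(3) = 1*2 + 1*1 + 2*1 = 5
Now catalan_number(4):
  catalan_number(0)*catalan_number(3) = 1*5 = 5
  catalan_number(1)*catalan_number(2) = 1*2 = 2
  catalan_number(2)*catalan_number(1) = 2*1 = 2
  catalan_number(3)*catalan_number(0) = 5*1 = 5
= 5 + 2 + 2 + 5
= 14


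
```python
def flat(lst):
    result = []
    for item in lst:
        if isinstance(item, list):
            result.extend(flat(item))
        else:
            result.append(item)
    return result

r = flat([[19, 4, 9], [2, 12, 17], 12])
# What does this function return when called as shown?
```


flat([[19, 4, 9], [2, 12, 17], 12])
Processing each element:
  [19, 4, 9] is a list -> flat recursively -> [19, 4, 9]
  [2, 12, 17] is a list -> flat recursively -> [2, 12, 17]
  12 is not a list -> append 12
= [19, 4, 9, 2, 12, 17, 12]


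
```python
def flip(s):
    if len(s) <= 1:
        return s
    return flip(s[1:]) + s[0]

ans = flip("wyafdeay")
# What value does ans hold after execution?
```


flip("wyafdeay")
= flip("yafdeay") + "w"
= flip("afdeay") + "y" + "w"
= flip("fdeay") + "a" + "y" + "w"
= flip("deay") + "f" + "a" + "y" + "w"
= flip("eay") + "d" + "f" + "a" + "y" + "w"
= flip("ay") + "e" + "d" + "f" + "a" + "y" + "w"
= flip("y") + "a" + "e" + "d" + "f" + "a" + "y" + "w"
= "y" + "a" + "e" + "d" + "f" + "a" + "y" + "w"
= "yaedfayw"


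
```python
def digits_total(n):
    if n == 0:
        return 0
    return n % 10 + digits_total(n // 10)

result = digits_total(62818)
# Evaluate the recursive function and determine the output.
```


digits_total(62818)
= 8 + digits_total(6281)
= 8 + 1 + digits_total(628)
= 8 + 1 + 8 + digits_total(62)
= 8 + 1 + 8 + 2 + digits_total(6)
= 8 + 1 + 8 + 2 + 6 + digits_total(0)
= 8 + 1 + 8 + 2 + 6 + 0
= 25


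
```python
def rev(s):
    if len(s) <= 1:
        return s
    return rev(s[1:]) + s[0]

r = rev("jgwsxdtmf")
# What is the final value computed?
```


rev("jgwsxdtmf")
= rev("gwsxdtmf") + "j"
= rev("wsxdtmf") + "g" + "j"
= rev("sxdtmf") + "w" + "g" + "j"
= rev("xdtmf") + "s" + "w" + "g" + "j"
= rev("dtmf") + "x" + "s" + "w" + "g" + "j"
= rev("tmf") + "d" + "x" + "s" + "w" + "g" + "j"
= rev("mf") + "t" + "d" + "x" + "s" + "w" + "g" + "j"
= rev("f") + "m" + "t" + "d" + "x" + "s" + "w" + "g" + "j"
= "f" + "m" + "t" + "d" + "x" + "s" + "w" + "g" + "j"
= "fmtdxswgj"


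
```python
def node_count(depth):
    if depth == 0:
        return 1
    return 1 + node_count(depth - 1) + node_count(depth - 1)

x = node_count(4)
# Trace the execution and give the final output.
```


node_count(4)
= 1 + node_count(3) + node_count(3)
= 1 + 2 * node_count(3)
node_count(k) = 2^(k+1) - 1
node_count(0) = 1
node_count(1) = 3
node_count(2) = 7
node_count(3) = 15
node_count(4) = 31
node_count(4) = 2^5 - 1 = 31
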